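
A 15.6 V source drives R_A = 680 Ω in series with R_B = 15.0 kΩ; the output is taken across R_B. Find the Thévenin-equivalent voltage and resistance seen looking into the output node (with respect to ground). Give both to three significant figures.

V_th is the open-circuit tap voltage: 15.6 × 15000/(680 + 15000) = 14.9 V.
With the supply zeroed, R_A and R_B appear in parallel from the tap: R_th = R_A‖R_B = (680 × 15000)/15680 = 651 Ω.

V_th = 14.9 V, R_th = 651 Ω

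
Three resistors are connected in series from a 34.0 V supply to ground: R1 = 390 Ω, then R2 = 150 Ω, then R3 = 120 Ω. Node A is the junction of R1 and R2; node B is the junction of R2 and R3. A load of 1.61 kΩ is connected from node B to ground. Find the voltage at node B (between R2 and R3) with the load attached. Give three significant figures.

At node B, R3 is in parallel with the load: R3‖R_L = 111.7 Ω.
Below node A the resistance is R2 + (R3‖R_L) = 261.7 Ω, so V_A = 34.0 × 261.7/651.7 = 13.65 V.
Then V_B = V_A × (R3‖R_L)/(R2 + R3‖R_L) = 13.65 × 111.7/261.7 = 5.83 V.

V ≈ 5.83 V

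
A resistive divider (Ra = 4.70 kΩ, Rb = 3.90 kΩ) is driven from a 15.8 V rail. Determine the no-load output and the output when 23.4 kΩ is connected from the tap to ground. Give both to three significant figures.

Open-circuit: V = 15.8 × 3.90/(4.70 + 3.90) = 7.17 V.
With the load, Rb becomes Rb‖R_L = 3.343 kΩ, so V = 15.8 × 3.343/8.043 = 6.57 V.

Unloaded: 7.17 V; loaded: 6.57 V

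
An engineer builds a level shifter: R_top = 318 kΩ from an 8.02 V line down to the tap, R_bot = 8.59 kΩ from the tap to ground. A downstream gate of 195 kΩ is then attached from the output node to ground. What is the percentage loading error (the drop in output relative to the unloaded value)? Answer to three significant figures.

4.11 %

The divider's output (Thévenin) resistance is R_top‖R_bot = 8.364 kΩ.
Fractional drop under load = R_th/(R_th + R_L) = 8.364 / (8.364 + 195) = 0.04113.
So the output falls by 4.11 %.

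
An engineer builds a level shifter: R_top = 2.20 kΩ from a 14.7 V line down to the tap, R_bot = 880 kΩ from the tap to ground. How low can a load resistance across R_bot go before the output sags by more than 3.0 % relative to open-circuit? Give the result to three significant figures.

Output resistance R_th = R_top‖R_bot = (2.20 × 880)/882.2 = 2.195 kΩ.
The fractional drop is R_th/(R_th + R_L); requiring this ≤ 0.0300 gives R_L ≥ R_th(1/0.0300 − 1) = 2.195 × 32.33 = 71.0 kΩ.

R_L(min) ≈ 71.0 kΩ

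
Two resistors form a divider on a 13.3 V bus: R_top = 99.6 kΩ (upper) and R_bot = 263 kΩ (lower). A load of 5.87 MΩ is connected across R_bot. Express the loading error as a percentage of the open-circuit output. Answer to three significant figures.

The divider's output (Thévenin) resistance is R_top‖R_bot = 72.24 kΩ.
Fractional drop under load = R_th/(R_th + R_L) = 72.24 / (72.24 + 5870) = 0.01216.
So the output falls by 1.22 %.

1.22 %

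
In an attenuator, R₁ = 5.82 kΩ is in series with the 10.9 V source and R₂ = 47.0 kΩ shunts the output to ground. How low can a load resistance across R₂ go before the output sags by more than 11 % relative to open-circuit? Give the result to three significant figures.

Output resistance R_th = R₁‖R₂ = (5.82 × 47.0)/52.82 = 5.179 kΩ.
The fractional drop is R_th/(R_th + R_L); requiring this ≤ 0.110 gives R_L ≥ R_th(1/0.110 − 1) = 5.179 × 8.091 = 41.9 kΩ.

R_L(min) ≈ 41.9 kΩ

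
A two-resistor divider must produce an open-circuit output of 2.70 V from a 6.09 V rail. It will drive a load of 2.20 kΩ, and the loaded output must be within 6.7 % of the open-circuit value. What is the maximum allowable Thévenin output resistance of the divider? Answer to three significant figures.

R_th ≤ 158 Ω

Loading drop = R_th/(R_th + R_L) ≤ 0.0670, so R_th ≤ R_L · ε/(1−ε) = 2.20 kΩ × 0.0670/0.9330 = 158 Ω.
(Any R1, R2 with R2/(R1+R2) = 0.443 and R1‖R2 ≤ 158 Ω will meet the spec.)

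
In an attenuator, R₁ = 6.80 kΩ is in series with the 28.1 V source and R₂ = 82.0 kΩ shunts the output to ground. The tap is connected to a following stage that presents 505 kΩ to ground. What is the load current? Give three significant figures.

R₂‖R_L = 70.55 kΩ; V_out = 28.1 × 70.55/77.35 = 25.63 V.
I_L = V_out / R_L = 25.63 / 505 kΩ = 0.0508 mA.

I_L ≈ 0.0508 mA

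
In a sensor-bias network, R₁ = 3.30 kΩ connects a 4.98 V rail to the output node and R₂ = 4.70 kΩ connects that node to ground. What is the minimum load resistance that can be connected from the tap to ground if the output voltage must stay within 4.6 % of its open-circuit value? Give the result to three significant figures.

R_L(min) ≈ 40.2 kΩ

Output resistance R_th = R₁‖R₂ = (3.30 × 4.70)/8.000 = 1.939 kΩ.
The fractional drop is R_th/(R_th + R_L); requiring this ≤ 0.0460 gives R_L ≥ R_th(1/0.0460 − 1) = 1.939 × 20.74 = 40.2 kΩ.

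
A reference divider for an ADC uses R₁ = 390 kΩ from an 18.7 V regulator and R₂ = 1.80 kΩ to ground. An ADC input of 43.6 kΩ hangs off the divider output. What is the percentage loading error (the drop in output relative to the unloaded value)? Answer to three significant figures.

The divider's output (Thévenin) resistance is R₁‖R₂ = 1.792 kΩ.
Fractional drop under load = R_th/(R_th + R_L) = 1.792 / (1.792 + 43.6) = 0.03947.
So the output falls by 3.95 %.

3.95 %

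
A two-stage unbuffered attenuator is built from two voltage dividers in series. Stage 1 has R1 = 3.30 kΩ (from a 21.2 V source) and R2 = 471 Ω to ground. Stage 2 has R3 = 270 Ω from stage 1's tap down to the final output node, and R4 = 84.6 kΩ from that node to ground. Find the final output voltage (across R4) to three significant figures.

V_out ≈ 2.63 V

Stage 2 presents R3+R4 = 84870 Ω as a load on stage 1's tap.
Stage 1's lower leg becomes R2‖(R3+R4) = 468.4 Ω, so V_mid = 21.2 × 468.4/3768 = 2.635 V.
Stage 2 is itself unloaded: V_out = V_mid × R4/(R3+R4) = 2.635 × 84600/84870 = 2.63 V.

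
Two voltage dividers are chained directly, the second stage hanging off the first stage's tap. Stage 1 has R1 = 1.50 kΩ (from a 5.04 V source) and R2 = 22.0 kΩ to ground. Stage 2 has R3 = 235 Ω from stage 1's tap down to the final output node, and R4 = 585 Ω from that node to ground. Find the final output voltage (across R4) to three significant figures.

V_out ≈ 1.24 V

Stage 2 presents R3+R4 = 820.0 Ω as a load on stage 1's tap.
Stage 1's lower leg becomes R2‖(R3+R4) = 790.5 Ω, so V_mid = 5.04 × 790.5/2291 = 1.739 V.
Stage 2 is itself unloaded: V_out = V_mid × R4/(R3+R4) = 1.739 × 585/820.0 = 1.24 V.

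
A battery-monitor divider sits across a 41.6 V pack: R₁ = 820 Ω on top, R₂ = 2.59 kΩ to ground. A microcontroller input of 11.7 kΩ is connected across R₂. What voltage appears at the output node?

V_out ≈ 30.0 V

The load sits in parallel with R₂: R₂‖R_L = (2590 × 11700) / (2590 + 11700) = 2121 Ω.
V_out = 41.6 × 2121 / (820 + 2121) = 41.6 × 2121/2941 = 30.0 V.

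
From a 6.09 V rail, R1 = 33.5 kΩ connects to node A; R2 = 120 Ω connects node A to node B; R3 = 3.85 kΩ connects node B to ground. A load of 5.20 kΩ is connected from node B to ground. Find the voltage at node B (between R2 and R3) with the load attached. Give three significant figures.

At node B, R3 is in parallel with the load: R3‖R_L = 2212 Ω.
Below node A the resistance is R2 + (R3‖R_L) = 2332 Ω, so V_A = 6.09 × 2332/35830 = 0.3964 V.
Then V_B = V_A × (R3‖R_L)/(R2 + R3‖R_L) = 0.3964 × 2212/2332 = 0.376 V.

V ≈ 0.376 V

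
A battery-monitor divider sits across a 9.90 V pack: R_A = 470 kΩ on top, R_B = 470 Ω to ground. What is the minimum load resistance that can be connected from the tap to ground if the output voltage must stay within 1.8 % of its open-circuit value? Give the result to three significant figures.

Output resistance R_th = R_A‖R_B = (470000 × 470)/470500 = 469.5 Ω.
The fractional drop is R_th/(R_th + R_L); requiring this ≤ 0.0180 gives R_L ≥ R_th(1/0.0180 − 1) = 469.5 × 54.56 = 25.6 kΩ.

R_L(min) ≈ 25.6 kΩ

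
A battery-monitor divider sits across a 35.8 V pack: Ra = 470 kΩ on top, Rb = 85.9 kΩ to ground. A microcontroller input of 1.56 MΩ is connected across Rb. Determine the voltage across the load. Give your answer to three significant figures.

The load sits in parallel with Rb: Rb‖R_L = (85.9 × 1560) / (85.9 + 1560) = 81.42 kΩ.
V_out = 35.8 × 81.42 / (470 + 81.42) = 35.8 × 81.42/551.4 = 5.29 V.
(Unloaded it would have been 5.53 V.)

V_out ≈ 5.29 V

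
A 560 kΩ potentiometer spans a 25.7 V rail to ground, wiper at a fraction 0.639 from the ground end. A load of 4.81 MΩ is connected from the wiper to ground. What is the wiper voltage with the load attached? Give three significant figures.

The wiper splits the pot into (1−α)R = 202.2 kΩ above and αR = 357.8 kΩ below.
Lower section ‖ load = 333.1 kΩ.
V_wiper = 25.7 × 333.1/(202.2 + 333.1) = 16.0 V.

V ≈ 16.0 V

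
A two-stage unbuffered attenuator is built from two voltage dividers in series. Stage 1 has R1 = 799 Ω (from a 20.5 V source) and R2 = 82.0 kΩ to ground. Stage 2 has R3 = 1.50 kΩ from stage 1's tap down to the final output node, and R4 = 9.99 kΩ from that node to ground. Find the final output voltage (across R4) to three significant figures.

V_out ≈ 16.5 V

Stage 2 presents R3+R4 = 11490 Ω as a load on stage 1's tap.
Stage 1's lower leg becomes R2‖(R3+R4) = 10080 Ω, so V_mid = 20.5 × 10080/10880 = 18.99 V.
Stage 2 is itself unloaded: V_out = V_mid × R4/(R3+R4) = 18.99 × 9990/11490 = 16.5 V.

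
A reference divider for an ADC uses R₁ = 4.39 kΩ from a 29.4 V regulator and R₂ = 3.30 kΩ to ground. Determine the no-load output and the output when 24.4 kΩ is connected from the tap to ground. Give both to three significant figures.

Open-circuit: V = 29.4 × 3.30/(4.39 + 3.30) = 12.6 V.
With the load, R₂ becomes R₂‖R_L = 2.907 kΩ, so V = 29.4 × 2.907/7.297 = 11.7 V.

Unloaded: 12.6 V; loaded: 11.7 V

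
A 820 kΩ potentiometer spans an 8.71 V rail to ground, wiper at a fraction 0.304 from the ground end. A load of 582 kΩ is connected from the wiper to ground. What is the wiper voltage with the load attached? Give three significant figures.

The wiper splits the pot into (1−α)R = 570.7 kΩ above and αR = 249.3 kΩ below.
Lower section ‖ load = 174.5 kΩ.
V_wiper = 8.71 × 174.5/(570.7 + 174.5) = 2.04 V.

V ≈ 2.04 V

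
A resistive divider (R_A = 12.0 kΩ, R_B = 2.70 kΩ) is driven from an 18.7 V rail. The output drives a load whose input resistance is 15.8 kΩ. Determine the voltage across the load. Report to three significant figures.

V_out ≈ 3.01 V

The load sits in parallel with R_B: R_B‖R_L = (2.70 × 15.8) / (2.70 + 15.8) = 2.306 kΩ.
V_out = 18.7 × 2.306 / (12.0 + 2.306) = 18.7 × 2.306/14.31 = 3.01 V.
(Unloaded it would have been 3.43 V.)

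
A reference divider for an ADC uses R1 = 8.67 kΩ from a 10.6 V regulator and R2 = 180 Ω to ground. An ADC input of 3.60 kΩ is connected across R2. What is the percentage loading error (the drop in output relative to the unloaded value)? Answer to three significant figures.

The divider's output (Thévenin) resistance is R1‖R2 = 176.3 Ω.
Fractional drop under load = R_th/(R_th + R_L) = 176.3 / (176.3 + 3600) = 0.04670.
So the output falls by 4.67 %.

4.67 %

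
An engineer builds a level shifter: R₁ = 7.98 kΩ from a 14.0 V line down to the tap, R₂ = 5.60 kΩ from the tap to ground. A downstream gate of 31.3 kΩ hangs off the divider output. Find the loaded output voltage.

The load sits in parallel with R₂: R₂‖R_L = (5.60 × 31.3) / (5.60 + 31.3) = 4.750 kΩ.
V_out = 14.0 × 4.750 / (7.98 + 4.750) = 14.0 × 4.750/12.73 = 5.22 V.

V_out ≈ 5.22 V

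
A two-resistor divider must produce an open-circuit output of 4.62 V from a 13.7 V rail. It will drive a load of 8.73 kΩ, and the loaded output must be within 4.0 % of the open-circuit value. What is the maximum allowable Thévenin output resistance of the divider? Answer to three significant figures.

Loading drop = R_th/(R_th + R_L) ≤ 0.0400, so R_th ≤ R_L · ε/(1−ε) = 8.73 kΩ × 0.0400/0.9600 = 364 Ω.

R_th ≤ 364 Ω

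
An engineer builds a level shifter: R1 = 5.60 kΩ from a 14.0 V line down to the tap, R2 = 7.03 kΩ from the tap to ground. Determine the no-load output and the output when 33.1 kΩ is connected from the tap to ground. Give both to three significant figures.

Unloaded: 7.79 V; loaded: 7.12 V

Open-circuit: V = 14.0 × 7.03/(5.60 + 7.03) = 7.79 V.
With the load, R2 becomes R2‖R_L = 5.798 kΩ, so V = 14.0 × 5.798/11.40 = 7.12 V.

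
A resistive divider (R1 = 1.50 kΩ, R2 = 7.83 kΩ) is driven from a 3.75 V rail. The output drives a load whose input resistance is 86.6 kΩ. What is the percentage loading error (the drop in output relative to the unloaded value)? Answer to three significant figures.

The divider's output (Thévenin) resistance is R1‖R2 = 1.259 kΩ.
Fractional drop under load = R_th/(R_th + R_L) = 1.259 / (1.259 + 86.6) = 0.01433.
So the output falls by 1.43 %.

1.43 %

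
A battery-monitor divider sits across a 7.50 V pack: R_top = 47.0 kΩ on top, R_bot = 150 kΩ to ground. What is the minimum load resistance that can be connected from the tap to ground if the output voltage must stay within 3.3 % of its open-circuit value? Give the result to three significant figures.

Output resistance R_th = R_top‖R_bot = (47.0 × 150)/197.0 = 35.79 kΩ.
The fractional drop is R_th/(R_th + R_L); requiring this ≤ 0.0330 gives R_L ≥ R_th(1/0.0330 − 1) = 35.79 × 29.30 = 1.05 MΩ.

R_L(min) ≈ 1.05 MΩ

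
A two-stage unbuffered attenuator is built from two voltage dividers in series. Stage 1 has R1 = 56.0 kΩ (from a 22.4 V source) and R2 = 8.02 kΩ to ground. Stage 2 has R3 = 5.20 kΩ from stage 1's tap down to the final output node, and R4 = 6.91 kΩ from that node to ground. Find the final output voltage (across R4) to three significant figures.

V_out ≈ 1.01 V

Stage 2 presents R3+R4 = 12.11 kΩ as a load on stage 1's tap.
Stage 1's lower leg becomes R2‖(R3+R4) = 4.825 kΩ, so V_mid = 22.4 × 4.825/60.82 = 1.777 V.
Stage 2 is itself unloaded: V_out = V_mid × R4/(R3+R4) = 1.777 × 6.91/12.11 = 1.01 V.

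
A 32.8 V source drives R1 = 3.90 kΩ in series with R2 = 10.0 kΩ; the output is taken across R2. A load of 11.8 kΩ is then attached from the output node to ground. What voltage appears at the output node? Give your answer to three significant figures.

V_out ≈ 19.1 V

The load sits in parallel with R2: R2‖R_L = (10.0 × 11.8) / (10.0 + 11.8) = 5.413 kΩ.
V_out = 32.8 × 5.413 / (3.90 + 5.413) = 32.8 × 5.413/9.313 = 19.1 V.
(Unloaded it would have been 23.6 V.)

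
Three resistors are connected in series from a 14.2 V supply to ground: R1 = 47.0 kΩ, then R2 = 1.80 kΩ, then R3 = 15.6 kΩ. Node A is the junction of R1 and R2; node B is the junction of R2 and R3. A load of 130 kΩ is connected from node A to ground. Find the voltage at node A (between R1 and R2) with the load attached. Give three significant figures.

V ≈ 3.50 V

Below node A the series string R2+R3 = 17.40 kΩ sits in parallel with the 130 kΩ load: 15.35 kΩ.
V_A = 14.2 × 15.35/(47.0 + 15.35) = 3.50 V.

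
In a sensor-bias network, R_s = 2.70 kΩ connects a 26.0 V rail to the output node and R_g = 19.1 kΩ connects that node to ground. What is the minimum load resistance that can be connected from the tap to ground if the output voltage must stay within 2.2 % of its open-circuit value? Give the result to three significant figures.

R_L(min) ≈ 105 kΩ

Output resistance R_th = R_s‖R_g = (2.70 × 19.1)/21.80 = 2.366 kΩ.
The fractional drop is R_th/(R_th + R_L); requiring this ≤ 0.0220 gives R_L ≥ R_th(1/0.0220 − 1) = 2.366 × 44.45 = 105 kΩ.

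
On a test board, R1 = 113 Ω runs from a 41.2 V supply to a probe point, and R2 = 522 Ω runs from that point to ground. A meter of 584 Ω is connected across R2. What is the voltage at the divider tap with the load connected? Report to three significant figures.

The load sits in parallel with R2: R2‖R_L = (522 × 584) / (522 + 584) = 275.6 Ω.
V_out = 41.2 × 275.6 / (113 + 275.6) = 41.2 × 275.6/388.6 = 29.2 V.

V_out ≈ 29.2 V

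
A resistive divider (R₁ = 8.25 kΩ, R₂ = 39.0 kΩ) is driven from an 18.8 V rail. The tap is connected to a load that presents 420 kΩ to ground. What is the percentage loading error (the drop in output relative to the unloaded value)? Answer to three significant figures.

1.60 %

The divider's output (Thévenin) resistance is R₁‖R₂ = 6.810 kΩ.
Fractional drop under load = R_th/(R_th + R_L) = 6.810 / (6.810 + 420) = 0.01595.
So the output falls by 1.60 %.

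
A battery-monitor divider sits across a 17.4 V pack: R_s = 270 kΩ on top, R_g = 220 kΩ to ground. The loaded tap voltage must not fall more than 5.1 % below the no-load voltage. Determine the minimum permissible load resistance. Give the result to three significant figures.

Output resistance R_th = R_s‖R_g = (270 × 220)/490.0 = 121.2 kΩ.
The fractional drop is R_th/(R_th + R_L); requiring this ≤ 0.0510 gives R_L ≥ R_th(1/0.0510 − 1) = 121.2 × 18.61 = 2.26 MΩ.

R_L(min) ≈ 2.26 MΩ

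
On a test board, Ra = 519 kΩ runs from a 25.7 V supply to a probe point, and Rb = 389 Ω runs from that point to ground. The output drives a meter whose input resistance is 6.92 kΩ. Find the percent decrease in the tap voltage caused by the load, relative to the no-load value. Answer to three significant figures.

5.32 %

The divider's output (Thévenin) resistance is Ra‖Rb = 388.7 Ω.
Fractional drop under load = R_th/(R_th + R_L) = 388.7 / (388.7 + 6920) = 0.05318.
So the output falls by 5.32 %.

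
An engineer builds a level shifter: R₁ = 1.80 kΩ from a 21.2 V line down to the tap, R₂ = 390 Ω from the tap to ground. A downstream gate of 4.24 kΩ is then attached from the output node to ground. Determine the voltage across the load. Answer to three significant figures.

The load sits in parallel with R₂: R₂‖R_L = (390 × 4240) / (390 + 4240) = 357.1 Ω.
V_out = 21.2 × 357.1 / (1800 + 357.1) = 21.2 × 357.1/2157 = 3.51 V.
(Unloaded it would have been 3.78 V.)

V_out ≈ 3.51 V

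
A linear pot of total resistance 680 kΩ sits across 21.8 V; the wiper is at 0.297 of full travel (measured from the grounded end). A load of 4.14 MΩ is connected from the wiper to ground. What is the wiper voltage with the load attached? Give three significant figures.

V ≈ 6.26 V

The wiper splits the pot into (1−α)R = 478.0 kΩ above and αR = 202.0 kΩ below.
Lower section ‖ load = 192.6 kΩ.
V_wiper = 21.8 × 192.6/(478.0 + 192.6) = 6.26 V.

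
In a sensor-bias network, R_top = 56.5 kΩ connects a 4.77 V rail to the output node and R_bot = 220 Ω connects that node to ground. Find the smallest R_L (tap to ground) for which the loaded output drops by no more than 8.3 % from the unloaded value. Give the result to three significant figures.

R_L(min) ≈ 2.42 kΩ

Output resistance R_th = R_top‖R_bot = (56500 × 220)/56720 = 219.1 Ω.
The fractional drop is R_th/(R_th + R_L); requiring this ≤ 0.0830 gives R_L ≥ R_th(1/0.0830 − 1) = 219.1 × 11.05 = 2.42 kΩ.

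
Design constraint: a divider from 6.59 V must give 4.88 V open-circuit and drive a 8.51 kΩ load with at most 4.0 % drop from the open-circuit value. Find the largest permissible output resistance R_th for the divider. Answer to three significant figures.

Loading drop = R_th/(R_th + R_L) ≤ 0.0400, so R_th ≤ R_L · ε/(1−ε) = 8.51 kΩ × 0.0400/0.9600 = 355 Ω.

R_th ≤ 355 Ω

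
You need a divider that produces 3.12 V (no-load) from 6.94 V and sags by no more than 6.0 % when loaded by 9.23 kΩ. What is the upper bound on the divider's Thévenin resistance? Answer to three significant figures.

R_th ≤ 589 Ω

Loading drop = R_th/(R_th + R_L) ≤ 0.0600, so R_th ≤ R_L · ε/(1−ε) = 9.23 kΩ × 0.0600/0.9400 = 589 Ω.
(Any R1, R2 with R2/(R1+R2) = 0.450 and R1‖R2 ≤ 589 Ω will meet the spec.)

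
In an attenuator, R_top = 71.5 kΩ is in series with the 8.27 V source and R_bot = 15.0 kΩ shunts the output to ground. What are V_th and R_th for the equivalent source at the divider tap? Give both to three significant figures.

V_th = 1.43 V, R_th = 12.4 kΩ

V_th is the open-circuit tap voltage: 8.27 × 15.0/(71.5 + 15.0) = 1.43 V.
With the supply zeroed, R_top and R_bot appear in parallel from the tap: R_th = R_top‖R_bot = (71.5 × 15.0)/86.50 = 12.4 kΩ.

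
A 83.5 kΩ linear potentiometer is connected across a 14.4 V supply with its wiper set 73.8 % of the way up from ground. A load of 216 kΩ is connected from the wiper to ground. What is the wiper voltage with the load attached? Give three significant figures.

The wiper splits the pot into (1−α)R = 21.88 kΩ above and αR = 61.62 kΩ below.
Lower section ‖ load = 47.94 kΩ.
V_wiper = 14.4 × 47.94/(21.88 + 47.94) = 9.89 V.

V ≈ 9.89 V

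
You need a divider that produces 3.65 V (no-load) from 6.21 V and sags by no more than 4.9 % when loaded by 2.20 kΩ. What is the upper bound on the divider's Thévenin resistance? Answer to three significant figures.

R_th ≤ 113 Ω

Loading drop = R_th/(R_th + R_L) ≤ 0.0490, so R_th ≤ R_L · ε/(1−ε) = 2.20 kΩ × 0.0490/0.9510 = 113 Ω.
(Any R1, R2 with R2/(R1+R2) = 0.588 and R1‖R2 ≤ 113 Ω will meet the spec.)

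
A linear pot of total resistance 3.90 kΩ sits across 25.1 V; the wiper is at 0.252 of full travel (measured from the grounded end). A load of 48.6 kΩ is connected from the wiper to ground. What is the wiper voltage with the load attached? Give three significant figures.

V ≈ 6.23 V

The wiper splits the pot into (1−α)R = 2917 Ω above and αR = 982.8 Ω below.
Lower section ‖ load = 963.3 Ω.
V_wiper = 25.1 × 963.3/(2917 + 963.3) = 6.23 V.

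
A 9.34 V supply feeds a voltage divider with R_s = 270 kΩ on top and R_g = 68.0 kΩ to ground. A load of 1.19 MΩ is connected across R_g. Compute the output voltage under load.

V_out ≈ 1.80 V

The load sits in parallel with R_g: R_g‖R_L = (68.0 × 1190) / (68.0 + 1190) = 64.32 kΩ.
V_out = 9.34 × 64.32 / (270 + 64.32) = 9.34 × 64.32/334.3 = 1.80 V.
(Unloaded it would have been 1.88 V.)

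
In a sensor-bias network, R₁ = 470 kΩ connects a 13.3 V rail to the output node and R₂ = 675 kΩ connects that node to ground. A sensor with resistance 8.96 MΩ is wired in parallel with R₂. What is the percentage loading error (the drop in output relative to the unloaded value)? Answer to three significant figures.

The divider's output (Thévenin) resistance is R₁‖R₂ = 277.1 kΩ.
Fractional drop under load = R_th/(R_th + R_L) = 277.1 / (277.1 + 8960) = 0.03000.
So the output falls by 3.00 %.

3.00 %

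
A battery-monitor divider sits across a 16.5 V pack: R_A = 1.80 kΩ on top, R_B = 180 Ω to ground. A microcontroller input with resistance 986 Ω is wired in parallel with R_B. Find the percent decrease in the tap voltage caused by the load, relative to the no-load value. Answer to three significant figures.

14.2 %

Unloaded V = 16.5 × 180/1980 = 1.5000 V.
Loaded: R_B‖R_L = 152.2 Ω, giving V = 16.5 × 152.2/1952 = 1.2865 V.
Drop = (1.5000 − 1.2865) / 1.5000 = 14.2 %.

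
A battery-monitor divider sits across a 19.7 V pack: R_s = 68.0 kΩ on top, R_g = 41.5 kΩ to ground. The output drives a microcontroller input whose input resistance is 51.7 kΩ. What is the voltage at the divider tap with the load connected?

The load sits in parallel with R_g: R_g‖R_L = (41.5 × 51.7) / (41.5 + 51.7) = 23.02 kΩ.
V_out = 19.7 × 23.02 / (68.0 + 23.02) = 19.7 × 23.02/91.02 = 4.98 V.

V_out ≈ 4.98 V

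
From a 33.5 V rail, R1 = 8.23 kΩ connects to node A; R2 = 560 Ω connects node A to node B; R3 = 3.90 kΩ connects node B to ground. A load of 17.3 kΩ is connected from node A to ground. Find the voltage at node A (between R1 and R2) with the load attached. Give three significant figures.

Below node A the series string R2+R3 = 4460 Ω sits in parallel with the 17300 Ω load: 3546 Ω.
V_A = 33.5 × 3546/(8230 + 3546) = 10.1 V.

V ≈ 10.1 V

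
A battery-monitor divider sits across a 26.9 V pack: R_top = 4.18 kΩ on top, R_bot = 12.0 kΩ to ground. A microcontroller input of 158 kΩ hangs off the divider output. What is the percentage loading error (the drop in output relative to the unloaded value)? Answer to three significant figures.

1.92 %

The divider's output (Thévenin) resistance is R_top‖R_bot = 3.100 kΩ.
Fractional drop under load = R_th/(R_th + R_L) = 3.100 / (3.100 + 158) = 0.01924.
So the output falls by 1.92 %.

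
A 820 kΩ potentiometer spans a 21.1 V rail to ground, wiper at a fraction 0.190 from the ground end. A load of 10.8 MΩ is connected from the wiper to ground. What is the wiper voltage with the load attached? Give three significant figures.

The wiper splits the pot into (1−α)R = 664.2 kΩ above and αR = 155.8 kΩ below.
Lower section ‖ load = 153.6 kΩ.
V_wiper = 21.1 × 153.6/(664.2 + 153.6) = 3.96 V.

V ≈ 3.96 V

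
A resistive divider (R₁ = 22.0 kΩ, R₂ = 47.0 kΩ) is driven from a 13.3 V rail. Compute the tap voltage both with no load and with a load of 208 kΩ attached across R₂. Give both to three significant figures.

Open-circuit: V = 13.3 × 47.0/(22.0 + 47.0) = 9.06 V.
With the load, R₂ becomes R₂‖R_L = 38.34 kΩ, so V = 13.3 × 38.34/60.34 = 8.45 V.

Unloaded: 9.06 V; loaded: 8.45 V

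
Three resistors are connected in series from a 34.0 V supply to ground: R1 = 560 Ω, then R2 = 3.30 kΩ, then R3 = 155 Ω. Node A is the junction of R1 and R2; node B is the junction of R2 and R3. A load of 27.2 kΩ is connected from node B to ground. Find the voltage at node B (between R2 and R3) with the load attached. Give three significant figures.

V ≈ 1.31 V

At node B, R3 is in parallel with the load: R3‖R_L = 154.1 Ω.
Below node A the resistance is R2 + (R3‖R_L) = 3454 Ω, so V_A = 34.0 × 3454/4014 = 29.26 V.
Then V_B = V_A × (R3‖R_L)/(R2 + R3‖R_L) = 29.26 × 154.1/3454 = 1.31 V.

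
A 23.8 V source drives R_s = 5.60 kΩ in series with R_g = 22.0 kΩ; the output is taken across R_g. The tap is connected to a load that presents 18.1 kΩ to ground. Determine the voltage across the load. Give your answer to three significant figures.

V_out ≈ 15.2 V

The load sits in parallel with R_g: R_g‖R_L = (22.0 × 18.1) / (22.0 + 18.1) = 9.930 kΩ.
V_out = 23.8 × 9.930 / (5.60 + 9.930) = 23.8 × 9.930/15.53 = 15.2 V.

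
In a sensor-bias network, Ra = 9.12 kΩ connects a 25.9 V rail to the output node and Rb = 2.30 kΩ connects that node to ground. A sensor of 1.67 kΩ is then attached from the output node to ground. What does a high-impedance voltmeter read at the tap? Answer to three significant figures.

The load sits in parallel with Rb: Rb‖R_L = (2.30 × 1.67) / (2.30 + 1.67) = 0.9675 kΩ.
V_out = 25.9 × 0.9675 / (9.12 + 0.9675) = 25.9 × 0.9675/10.09 = 2.48 V.

V_out ≈ 2.48 V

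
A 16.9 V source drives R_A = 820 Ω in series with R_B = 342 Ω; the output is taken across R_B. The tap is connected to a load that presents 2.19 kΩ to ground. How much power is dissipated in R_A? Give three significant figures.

Total resistance from the source is R_A + (R_B‖R_L) = 1116 Ω, so I = 16.9/1116 Ω = 15.15 mA.
P = I²·R_A = (15.15 mA)² × 820 Ω = 188 mW.

P ≈ 188 mW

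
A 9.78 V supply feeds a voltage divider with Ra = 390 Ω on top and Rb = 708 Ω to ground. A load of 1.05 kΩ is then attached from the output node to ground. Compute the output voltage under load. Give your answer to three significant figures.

V_out ≈ 5.09 V

The load sits in parallel with Rb: Rb‖R_L = (708 × 1050) / (708 + 1050) = 422.9 Ω.
V_out = 9.78 × 422.9 / (390 + 422.9) = 9.78 × 422.9/812.9 = 5.09 V.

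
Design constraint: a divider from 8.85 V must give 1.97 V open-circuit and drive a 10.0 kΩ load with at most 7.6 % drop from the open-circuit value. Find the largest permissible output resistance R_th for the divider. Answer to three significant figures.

R_th ≤ 823 Ω

Loading drop = R_th/(R_th + R_L) ≤ 0.0760, so R_th ≤ R_L · ε/(1−ε) = 10.0 kΩ × 0.0760/0.9240 = 823 Ω.
(Any R1, R2 with R2/(R1+R2) = 0.223 and R1‖R2 ≤ 823 Ω will meet the spec.)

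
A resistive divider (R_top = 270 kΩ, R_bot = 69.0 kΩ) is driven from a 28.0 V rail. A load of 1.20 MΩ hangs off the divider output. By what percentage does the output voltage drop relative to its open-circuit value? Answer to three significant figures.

The divider's output (Thévenin) resistance is R_top‖R_bot = 54.96 kΩ.
Fractional drop under load = R_th/(R_th + R_L) = 54.96 / (54.96 + 1200) = 0.04379.
So the output falls by 4.38 %.

4.38 %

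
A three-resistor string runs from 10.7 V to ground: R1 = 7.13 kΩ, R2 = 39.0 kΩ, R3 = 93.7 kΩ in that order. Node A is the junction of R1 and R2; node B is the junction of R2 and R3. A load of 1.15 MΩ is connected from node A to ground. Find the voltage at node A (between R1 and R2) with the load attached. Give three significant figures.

V ≈ 10.1 V

Below node A the series string R2+R3 = 132.7 kΩ sits in parallel with the 1150 kΩ load: 119.0 kΩ.
V_A = 10.7 × 119.0/(7.13 + 119.0) = 10.1 V.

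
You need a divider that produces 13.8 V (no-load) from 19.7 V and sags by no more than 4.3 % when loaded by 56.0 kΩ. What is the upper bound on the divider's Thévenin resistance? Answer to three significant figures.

R_th ≤ 2.52 kΩ

Loading drop = R_th/(R_th + R_L) ≤ 0.0430, so R_th ≤ R_L · ε/(1−ε) = 56.0 kΩ × 0.0430/0.9570 = 2.52 kΩ.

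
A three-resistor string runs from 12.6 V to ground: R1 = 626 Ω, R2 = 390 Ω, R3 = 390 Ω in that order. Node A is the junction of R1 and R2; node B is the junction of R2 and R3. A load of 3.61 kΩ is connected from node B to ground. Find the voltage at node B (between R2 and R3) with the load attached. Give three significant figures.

V ≈ 3.24 V

At node B, R3 is in parallel with the load: R3‖R_L = 352.0 Ω.
Below node A the resistance is R2 + (R3‖R_L) = 742.0 Ω, so V_A = 12.6 × 742.0/1368 = 6.834 V.
Then V_B = V_A × (R3‖R_L)/(R2 + R3‖R_L) = 6.834 × 352.0/742.0 = 3.24 V.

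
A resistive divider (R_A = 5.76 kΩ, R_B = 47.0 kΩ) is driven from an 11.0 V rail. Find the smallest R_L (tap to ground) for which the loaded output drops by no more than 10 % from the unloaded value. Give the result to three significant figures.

R_L(min) ≈ 46.2 kΩ

Output resistance R_th = R_A‖R_B = (5.76 × 47.0)/52.76 = 5.131 kΩ.
The fractional drop is R_th/(R_th + R_L); requiring this ≤ 0.100 gives R_L ≥ R_th(1/0.100 − 1) = 5.131 × 9.000 = 46.2 kΩ.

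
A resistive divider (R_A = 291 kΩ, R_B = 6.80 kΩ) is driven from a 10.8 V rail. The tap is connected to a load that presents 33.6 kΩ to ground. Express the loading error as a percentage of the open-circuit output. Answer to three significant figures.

The divider's output (Thévenin) resistance is R_A‖R_B = 6.645 kΩ.
Fractional drop under load = R_th/(R_th + R_L) = 6.645 / (6.645 + 33.6) = 0.1651.
So the output falls by 16.5 %.

16.5 %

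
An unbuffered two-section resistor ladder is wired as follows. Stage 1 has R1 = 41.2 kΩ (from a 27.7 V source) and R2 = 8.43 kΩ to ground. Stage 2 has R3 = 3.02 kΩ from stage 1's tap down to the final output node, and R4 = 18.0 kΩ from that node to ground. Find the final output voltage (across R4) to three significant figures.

Stage 2 presents R3+R4 = 21.02 kΩ as a load on stage 1's tap.
Stage 1's lower leg becomes R2‖(R3+R4) = 6.017 kΩ, so V_mid = 27.7 × 6.017/47.22 = 3.530 V.
Stage 2 is itself unloaded: V_out = V_mid × R4/(R3+R4) = 3.530 × 18.0/21.02 = 3.02 V.

V_out ≈ 3.02 V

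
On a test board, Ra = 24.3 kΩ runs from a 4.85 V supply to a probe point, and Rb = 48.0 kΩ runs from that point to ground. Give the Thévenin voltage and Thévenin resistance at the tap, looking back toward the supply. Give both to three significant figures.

V_th = 3.22 V, R_th = 16.1 kΩ

V_th is the open-circuit tap voltage: 4.85 × 48.0/(24.3 + 48.0) = 3.22 V.
With the supply zeroed, Ra and Rb appear in parallel from the tap: R_th = Ra‖Rb = (24.3 × 48.0)/72.30 = 16.1 kΩ.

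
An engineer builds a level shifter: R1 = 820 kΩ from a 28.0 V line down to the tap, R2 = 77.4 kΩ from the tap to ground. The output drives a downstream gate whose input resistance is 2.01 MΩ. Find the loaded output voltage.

V_out ≈ 2.33 V

The load sits in parallel with R2: R2‖R_L = (77.4 × 2010) / (77.4 + 2010) = 74.53 kΩ.
V_out = 28.0 × 74.53 / (820 + 74.53) = 28.0 × 74.53/894.5 = 2.33 V.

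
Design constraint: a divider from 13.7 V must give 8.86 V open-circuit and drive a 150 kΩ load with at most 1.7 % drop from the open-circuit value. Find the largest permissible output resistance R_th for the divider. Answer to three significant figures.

R_th ≤ 2.59 kΩ

Loading drop = R_th/(R_th + R_L) ≤ 0.0170, so R_th ≤ R_L · ε/(1−ε) = 150 kΩ × 0.0170/0.9830 = 2.59 kΩ.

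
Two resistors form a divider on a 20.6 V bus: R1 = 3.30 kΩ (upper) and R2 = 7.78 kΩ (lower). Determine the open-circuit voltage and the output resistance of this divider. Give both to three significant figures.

V_th is the open-circuit tap voltage: 20.6 × 7.78/(3.30 + 7.78) = 14.5 V.
With the supply zeroed, R1 and R2 appear in parallel from the tap: R_th = R1‖R2 = (3.30 × 7.78)/11.08 = 2.32 kΩ.

V_th = 14.5 V, R_th = 2.32 kΩ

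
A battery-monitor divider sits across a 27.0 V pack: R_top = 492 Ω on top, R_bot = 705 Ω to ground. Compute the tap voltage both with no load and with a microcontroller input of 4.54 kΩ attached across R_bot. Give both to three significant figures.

Open-circuit: V = 27.0 × 705/(492 + 705) = 15.9 V.
With the load, R_bot becomes R_bot‖R_L = 610.2 Ω, so V = 27.0 × 610.2/1102 = 14.9 V.

Unloaded: 15.9 V; loaded: 14.9 V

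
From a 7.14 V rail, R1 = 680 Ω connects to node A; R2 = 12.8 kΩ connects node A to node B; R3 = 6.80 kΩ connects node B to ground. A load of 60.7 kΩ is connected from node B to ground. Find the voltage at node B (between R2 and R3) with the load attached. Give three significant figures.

At node B, R3 is in parallel with the load: R3‖R_L = 6115 Ω.
Below node A the resistance is R2 + (R3‖R_L) = 18910 Ω, so V_A = 7.14 × 18910/19590 = 6.892 V.
Then V_B = V_A × (R3‖R_L)/(R2 + R3‖R_L) = 6.892 × 6115/18910 = 2.23 V.

V ≈ 2.23 V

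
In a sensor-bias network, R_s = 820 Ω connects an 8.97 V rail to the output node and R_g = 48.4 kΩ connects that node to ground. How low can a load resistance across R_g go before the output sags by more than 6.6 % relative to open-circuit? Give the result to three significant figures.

R_L(min) ≈ 11.4 kΩ

Output resistance R_th = R_s‖R_g = (820 × 48400)/49220 = 806.3 Ω.
The fractional drop is R_th/(R_th + R_L); requiring this ≤ 0.0660 gives R_L ≥ R_th(1/0.0660 − 1) = 806.3 × 14.15 = 11.4 kΩ.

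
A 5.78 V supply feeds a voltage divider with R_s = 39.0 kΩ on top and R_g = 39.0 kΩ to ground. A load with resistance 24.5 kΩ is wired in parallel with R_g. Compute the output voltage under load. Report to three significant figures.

The load sits in parallel with R_g: R_g‖R_L = (39.0 × 24.5) / (39.0 + 24.5) = 15.05 kΩ.
V_out = 5.78 × 15.05 / (39.0 + 15.05) = 5.78 × 15.05/54.05 = 1.61 V.

V_out ≈ 1.61 V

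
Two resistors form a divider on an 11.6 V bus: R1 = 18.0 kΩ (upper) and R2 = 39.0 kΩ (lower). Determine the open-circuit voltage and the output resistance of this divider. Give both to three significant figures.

V_th = 7.94 V, R_th = 12.3 kΩ

V_th is the open-circuit tap voltage: 11.6 × 39.0/(18.0 + 39.0) = 7.94 V.
With the supply zeroed, R1 and R2 appear in parallel from the tap: R_th = R1‖R2 = (18.0 × 39.0)/57.00 = 12.3 kΩ.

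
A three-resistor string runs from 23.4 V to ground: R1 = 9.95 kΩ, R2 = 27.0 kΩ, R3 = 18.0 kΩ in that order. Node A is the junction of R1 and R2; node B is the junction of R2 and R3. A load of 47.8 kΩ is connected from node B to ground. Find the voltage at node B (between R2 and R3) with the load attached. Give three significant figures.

At node B, R3 is in parallel with the load: R3‖R_L = 13.08 kΩ.
Below node A the resistance is R2 + (R3‖R_L) = 40.08 kΩ, so V_A = 23.4 × 40.08/50.03 = 18.75 V.
Then V_B = V_A × (R3‖R_L)/(R2 + R3‖R_L) = 18.75 × 13.08/40.08 = 6.12 V.

V ≈ 6.12 V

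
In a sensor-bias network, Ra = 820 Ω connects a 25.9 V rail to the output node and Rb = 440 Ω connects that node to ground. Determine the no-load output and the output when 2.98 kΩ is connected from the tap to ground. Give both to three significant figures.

Open-circuit: V = 25.9 × 440/(820 + 440) = 9.04 V.
With the load, Rb becomes Rb‖R_L = 383.4 Ω, so V = 25.9 × 383.4/1203 = 8.25 V.

Unloaded: 9.04 V; loaded: 8.25 V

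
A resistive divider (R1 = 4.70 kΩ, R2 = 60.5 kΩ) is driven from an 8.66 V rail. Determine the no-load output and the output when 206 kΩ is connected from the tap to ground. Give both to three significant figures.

Unloaded: 8.04 V; loaded: 7.87 V

Open-circuit: V = 8.66 × 60.5/(4.70 + 60.5) = 8.04 V.
With the load, R2 becomes R2‖R_L = 46.77 kΩ, so V = 8.66 × 46.77/51.47 = 7.87 V.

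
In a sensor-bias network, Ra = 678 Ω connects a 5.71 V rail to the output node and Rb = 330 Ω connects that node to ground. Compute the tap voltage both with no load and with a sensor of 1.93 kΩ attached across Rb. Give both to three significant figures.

Unloaded: 1.87 V; loaded: 1.68 V

Open-circuit: V = 5.71 × 330/(678 + 330) = 1.87 V.
With the load, Rb becomes Rb‖R_L = 281.8 Ω, so V = 5.71 × 281.8/959.8 = 1.68 V.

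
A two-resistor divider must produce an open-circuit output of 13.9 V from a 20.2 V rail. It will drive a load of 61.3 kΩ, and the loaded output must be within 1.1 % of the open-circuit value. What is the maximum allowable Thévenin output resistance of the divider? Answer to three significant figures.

Loading drop = R_th/(R_th + R_L) ≤ 0.0110, so R_th ≤ R_L · ε/(1−ε) = 61.3 kΩ × 0.0110/0.9890 = 682 Ω.

R_th ≤ 682 Ω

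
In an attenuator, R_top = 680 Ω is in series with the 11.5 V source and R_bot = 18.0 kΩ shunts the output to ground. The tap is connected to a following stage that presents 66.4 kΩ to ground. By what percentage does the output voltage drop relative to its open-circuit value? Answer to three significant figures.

0.977 %

The divider's output (Thévenin) resistance is R_top‖R_bot = 655.2 Ω.
Fractional drop under load = R_th/(R_th + R_L) = 655.2 / (655.2 + 66400) = 0.009772.
So the output falls by 0.977 %.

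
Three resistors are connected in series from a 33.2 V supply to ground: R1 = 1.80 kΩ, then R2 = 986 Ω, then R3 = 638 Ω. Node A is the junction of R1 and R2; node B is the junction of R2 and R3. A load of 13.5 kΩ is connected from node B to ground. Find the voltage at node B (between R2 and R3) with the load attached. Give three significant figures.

At node B, R3 is in parallel with the load: R3‖R_L = 609.2 Ω.
Below node A the resistance is R2 + (R3‖R_L) = 1595 Ω, so V_A = 33.2 × 1595/3395 = 15.60 V.
Then V_B = V_A × (R3‖R_L)/(R2 + R3‖R_L) = 15.60 × 609.2/1595 = 5.96 V.

V ≈ 5.96 V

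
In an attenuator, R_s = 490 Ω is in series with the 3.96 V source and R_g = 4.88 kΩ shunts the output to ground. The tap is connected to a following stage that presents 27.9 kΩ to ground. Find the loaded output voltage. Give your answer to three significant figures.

The load sits in parallel with R_g: R_g‖R_L = (4880 × 27900) / (4880 + 27900) = 4154 Ω.
V_out = 3.96 × 4154 / (490 + 4154) = 3.96 × 4154/4644 = 3.54 V.
(Unloaded it would have been 3.60 V.)

V_out ≈ 3.54 V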